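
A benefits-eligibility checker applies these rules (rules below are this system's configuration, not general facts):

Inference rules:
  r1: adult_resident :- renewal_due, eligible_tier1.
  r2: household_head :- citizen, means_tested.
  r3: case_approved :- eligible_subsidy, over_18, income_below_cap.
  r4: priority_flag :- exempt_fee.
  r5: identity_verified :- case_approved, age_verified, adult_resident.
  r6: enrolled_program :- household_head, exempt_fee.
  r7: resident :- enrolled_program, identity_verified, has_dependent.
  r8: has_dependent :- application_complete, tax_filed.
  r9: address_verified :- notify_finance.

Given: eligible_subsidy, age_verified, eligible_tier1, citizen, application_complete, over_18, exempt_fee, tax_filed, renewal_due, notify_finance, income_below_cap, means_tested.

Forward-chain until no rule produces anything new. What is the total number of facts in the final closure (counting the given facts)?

21

Round 1 fires r1, r2, r3, r4, r8, r9, giving adult_resident, household_head, case_approved, priority_flag, has_dependent, address_verified.
Round 2 fires r5, r6, giving identity_verified, enrolled_program.
Round 3 fires r7, giving resident.
Closure: {address_verified, adult_resident, age_verified, application_complete, case_approved, citizen, eligible_subsidy, eligible_tier1, enrolled_program, exempt_fee, has_dependent, household_head, identity_verified, income_below_cap, means_tested, notify_finance, over_18, priority_flag, renewal_due, resident, tax_filed} — 21 facts.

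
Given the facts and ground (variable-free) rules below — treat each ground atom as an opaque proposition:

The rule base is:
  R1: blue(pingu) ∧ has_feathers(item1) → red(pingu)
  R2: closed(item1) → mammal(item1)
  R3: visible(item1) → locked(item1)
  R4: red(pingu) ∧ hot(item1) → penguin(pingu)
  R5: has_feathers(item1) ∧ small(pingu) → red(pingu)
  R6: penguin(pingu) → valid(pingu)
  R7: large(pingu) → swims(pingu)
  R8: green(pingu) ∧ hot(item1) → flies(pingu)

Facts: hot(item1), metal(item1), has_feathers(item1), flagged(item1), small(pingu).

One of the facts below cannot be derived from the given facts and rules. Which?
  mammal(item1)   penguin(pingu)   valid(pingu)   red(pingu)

Round 1 — R5, derive red(pingu).
Round 2 — R4, derive penguin(pingu).
Round 3 — R6, derive valid(pingu).
Derived: penguin(pingu) (round 2), red(pingu) (round 1), valid(pingu) (round 3). mammal(item1) never appears in any round.

mammal(item1)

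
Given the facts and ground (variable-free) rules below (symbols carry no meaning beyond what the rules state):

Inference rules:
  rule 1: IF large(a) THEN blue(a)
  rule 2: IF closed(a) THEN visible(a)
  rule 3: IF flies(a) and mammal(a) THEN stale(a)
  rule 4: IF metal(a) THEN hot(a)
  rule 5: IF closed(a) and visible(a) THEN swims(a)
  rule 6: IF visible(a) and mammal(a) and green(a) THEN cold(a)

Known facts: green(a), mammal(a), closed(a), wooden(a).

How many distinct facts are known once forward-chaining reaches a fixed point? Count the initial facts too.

7

[1] rule 2 [IF closed(a) THEN visible(a)]. ⇒ new: visible(a).
[2] rule 5 [IF closed(a) and visible(a) THEN swims(a)]; rule 6 [IF visible(a) and mammal(a) and green(a) THEN cold(a)]. ⇒ new: swims(a), cold(a).
Closure: {closed(a), cold(a), green(a), mammal(a), swims(a), visible(a), wooden(a)} — 7 facts.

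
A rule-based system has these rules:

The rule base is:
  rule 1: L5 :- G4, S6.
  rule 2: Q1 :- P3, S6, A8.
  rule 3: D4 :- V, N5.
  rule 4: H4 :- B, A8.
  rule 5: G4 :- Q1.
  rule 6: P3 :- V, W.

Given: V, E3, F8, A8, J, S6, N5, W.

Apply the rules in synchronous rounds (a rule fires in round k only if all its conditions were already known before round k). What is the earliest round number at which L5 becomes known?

4

Round 1: rule 3 [D4 :- V, N5.]; rule 6 [P3 :- V, W.]. New: D4, P3.
Round 2: rule 2 [Q1 :- P3, S6, A8.]. New: Q1.
Round 3: rule 5 [G4 :- Q1.]. New: G4.
Round 4: rule 1 [L5 :- G4, S6.]. New: L5.
L5 first appears in round 4.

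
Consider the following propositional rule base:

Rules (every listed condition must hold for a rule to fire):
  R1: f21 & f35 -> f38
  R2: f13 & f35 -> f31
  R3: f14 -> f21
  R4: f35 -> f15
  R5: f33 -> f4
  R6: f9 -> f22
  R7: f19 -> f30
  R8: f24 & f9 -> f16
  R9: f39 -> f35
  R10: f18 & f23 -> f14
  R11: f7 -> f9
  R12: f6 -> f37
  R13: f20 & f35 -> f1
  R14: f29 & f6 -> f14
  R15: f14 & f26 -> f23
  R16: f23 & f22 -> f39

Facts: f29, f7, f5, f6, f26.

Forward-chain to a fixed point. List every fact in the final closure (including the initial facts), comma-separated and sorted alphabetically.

f14, f15, f21, f22, f23, f26, f29, f35, f37, f38, f39, f5, f6, f7, f9

Round 1 fires R11, R12, R14, giving f9, f37, f14.
Round 2 fires R3, R6, R15, giving f21, f22, f23.
Round 3 fires R16, giving f39.
Round 4 fires R9, giving f35.
Round 5 fires R1, R4, giving f38, f15.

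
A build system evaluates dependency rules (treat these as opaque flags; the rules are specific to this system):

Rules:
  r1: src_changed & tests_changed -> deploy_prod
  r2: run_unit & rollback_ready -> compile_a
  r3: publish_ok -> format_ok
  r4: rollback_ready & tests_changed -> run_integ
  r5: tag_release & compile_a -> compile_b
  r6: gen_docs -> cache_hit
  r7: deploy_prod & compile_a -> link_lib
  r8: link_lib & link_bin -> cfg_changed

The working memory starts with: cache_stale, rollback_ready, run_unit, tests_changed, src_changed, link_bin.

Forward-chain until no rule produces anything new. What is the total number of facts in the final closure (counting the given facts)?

11

Round 1 — r1, r2, r4, derive deploy_prod, compile_a, run_integ.
Round 2 — r7, derive link_lib.
Round 3 — r8, derive cfg_changed.
Closure: {cache_stale, cfg_changed, compile_a, deploy_prod, link_bin, link_lib, rollback_ready, run_integ, run_unit, src_changed, tests_changed} — 11 facts.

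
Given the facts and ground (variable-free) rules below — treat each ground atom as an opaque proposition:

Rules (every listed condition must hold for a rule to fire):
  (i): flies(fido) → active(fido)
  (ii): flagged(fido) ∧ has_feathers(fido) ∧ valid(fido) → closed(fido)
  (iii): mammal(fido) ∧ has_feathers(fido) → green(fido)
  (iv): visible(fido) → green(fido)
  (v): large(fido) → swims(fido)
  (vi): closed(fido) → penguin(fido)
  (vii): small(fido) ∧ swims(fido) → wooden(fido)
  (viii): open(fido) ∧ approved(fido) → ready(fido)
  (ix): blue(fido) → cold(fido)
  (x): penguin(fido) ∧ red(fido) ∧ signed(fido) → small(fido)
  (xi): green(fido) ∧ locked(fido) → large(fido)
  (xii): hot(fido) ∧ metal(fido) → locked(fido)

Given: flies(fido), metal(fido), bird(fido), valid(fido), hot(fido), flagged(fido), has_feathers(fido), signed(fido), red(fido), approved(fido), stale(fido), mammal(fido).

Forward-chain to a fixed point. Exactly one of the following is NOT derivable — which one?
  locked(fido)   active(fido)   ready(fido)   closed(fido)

ready(fido)

[1] (i) [flies(fido) → active(fido)]; (ii) [flagged(fido) ∧ has_feathers(fido) ∧ valid(fido) → closed(fido)]; (iii) [mammal(fido) ∧ has_feathers(fido) → green(fido)]; (xii) [hot(fido) ∧ metal(fido) → locked(fido)]. ⇒ new: active(fido), closed(fido), green(fido), locked(fido).
[2] (vi) [closed(fido) → penguin(fido)]; (xi) [green(fido) ∧ locked(fido) → large(fido)]. ⇒ new: penguin(fido), large(fido).
[3] (v) [large(fido) → swims(fido)]; (x) [penguin(fido) ∧ red(fido) ∧ signed(fido) → small(fido)]. ⇒ new: swims(fido), small(fido).
[4] (vii) [small(fido) ∧ swims(fido) → wooden(fido)]. ⇒ new: wooden(fido).
Derived: active(fido) (round 1), locked(fido) (round 1), closed(fido) (round 1). ready(fido) never appears in any round.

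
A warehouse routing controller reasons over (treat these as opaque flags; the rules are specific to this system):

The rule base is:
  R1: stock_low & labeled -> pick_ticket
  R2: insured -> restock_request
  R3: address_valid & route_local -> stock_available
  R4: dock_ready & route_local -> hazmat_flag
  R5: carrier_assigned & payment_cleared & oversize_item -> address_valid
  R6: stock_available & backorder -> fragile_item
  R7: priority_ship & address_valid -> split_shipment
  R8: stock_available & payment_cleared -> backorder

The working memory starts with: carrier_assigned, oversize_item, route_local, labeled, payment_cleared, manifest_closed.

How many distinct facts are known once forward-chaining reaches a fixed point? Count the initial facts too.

Round 1: R5 [carrier_assigned & payment_cleared & oversize_item -> address_valid]. New: address_valid.
Round 2: R3 [address_valid & route_local -> stock_available]. New: stock_available.
Round 3: R8 [stock_available & payment_cleared -> backorder]. New: backorder.
Round 4: R6 [stock_available & backorder -> fragile_item]. New: fragile_item.
Closure: {address_valid, backorder, carrier_assigned, fragile_item, labeled, manifest_closed, oversize_item, payment_cleared, route_local, stock_available} — 10 facts.

10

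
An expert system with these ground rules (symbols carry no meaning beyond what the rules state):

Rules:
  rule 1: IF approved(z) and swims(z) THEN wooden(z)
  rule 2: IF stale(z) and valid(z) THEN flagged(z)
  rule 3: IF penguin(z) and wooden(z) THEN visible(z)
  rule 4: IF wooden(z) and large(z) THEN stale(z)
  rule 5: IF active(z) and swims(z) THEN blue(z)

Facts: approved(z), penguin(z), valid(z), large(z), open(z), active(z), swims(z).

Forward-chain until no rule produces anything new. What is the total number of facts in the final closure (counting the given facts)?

12

Round 1 — rule 1, rule 5, derive wooden(z), blue(z).
Round 2 — rule 3, rule 4, derive visible(z), stale(z).
Round 3 — rule 2, derive flagged(z).
Closure: {active(z), approved(z), blue(z), flagged(z), large(z), open(z), penguin(z), stale(z), swims(z), valid(z), visible(z), wooden(z)} — 12 facts.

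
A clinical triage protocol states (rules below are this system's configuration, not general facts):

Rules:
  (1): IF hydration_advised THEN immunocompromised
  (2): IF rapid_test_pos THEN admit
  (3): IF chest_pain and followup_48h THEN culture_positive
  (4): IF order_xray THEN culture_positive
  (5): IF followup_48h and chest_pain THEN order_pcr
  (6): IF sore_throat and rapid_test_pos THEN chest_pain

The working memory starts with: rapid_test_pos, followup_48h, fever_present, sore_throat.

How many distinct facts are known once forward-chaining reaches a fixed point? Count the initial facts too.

Round 1 — (2), (6), derive admit, chest_pain.
Round 2 — (3), (5), derive culture_positive, order_pcr.
Closure: {admit, chest_pain, culture_positive, fever_present, followup_48h, order_pcr, rapid_test_pos, sore_throat} — 8 facts.

8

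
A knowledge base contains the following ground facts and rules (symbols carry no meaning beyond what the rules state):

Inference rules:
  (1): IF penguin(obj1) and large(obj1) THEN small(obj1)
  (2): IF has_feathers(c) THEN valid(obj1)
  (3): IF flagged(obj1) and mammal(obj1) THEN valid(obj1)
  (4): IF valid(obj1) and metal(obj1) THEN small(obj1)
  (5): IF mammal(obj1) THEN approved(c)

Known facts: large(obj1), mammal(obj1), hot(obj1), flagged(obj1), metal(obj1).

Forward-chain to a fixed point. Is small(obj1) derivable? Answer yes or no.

yes

Round 1 — (3), (5), derive valid(obj1), approved(c).
Round 2 — (4), derive small(obj1).
small(obj1) appears in round 2, so it is derivable.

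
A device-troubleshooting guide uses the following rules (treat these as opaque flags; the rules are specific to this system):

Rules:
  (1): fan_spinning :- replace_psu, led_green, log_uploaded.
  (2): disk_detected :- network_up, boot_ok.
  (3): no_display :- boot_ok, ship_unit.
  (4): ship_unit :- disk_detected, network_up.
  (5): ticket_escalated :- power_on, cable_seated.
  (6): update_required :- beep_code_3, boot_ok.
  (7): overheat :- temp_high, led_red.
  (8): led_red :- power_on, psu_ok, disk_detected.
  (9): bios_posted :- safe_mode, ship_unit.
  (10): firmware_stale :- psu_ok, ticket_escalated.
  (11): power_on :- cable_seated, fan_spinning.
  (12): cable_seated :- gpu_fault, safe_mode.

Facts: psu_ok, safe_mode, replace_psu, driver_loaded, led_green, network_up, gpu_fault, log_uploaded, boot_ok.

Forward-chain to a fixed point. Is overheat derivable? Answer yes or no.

Round 1: (1) [fan_spinning :- replace_psu, led_green, log_uploaded.]; (2) [disk_detected :- network_up, boot_ok.]; (12) [cable_seated :- gpu_fault, safe_mode.]. Adds fan_spinning, disk_detected, cable_seated.
Round 2: (4) [ship_unit :- disk_detected, network_up.]; (11) [power_on :- cable_seated, fan_spinning.]. Adds ship_unit, power_on.
Round 3: (3) [no_display :- boot_ok, ship_unit.]; (5) [ticket_escalated :- power_on, cable_seated.]; (8) [led_red :- power_on, psu_ok, disk_detected.]; (9) [bios_posted :- safe_mode, ship_unit.]. Adds no_display, ticket_escalated, led_red, bios_posted.
Round 4: (10) [firmware_stale :- psu_ok, ticket_escalated.]. Adds firmware_stale.
Fixed point reached. overheat is concluded only by (7); (7) needs temp_high (never derived).

no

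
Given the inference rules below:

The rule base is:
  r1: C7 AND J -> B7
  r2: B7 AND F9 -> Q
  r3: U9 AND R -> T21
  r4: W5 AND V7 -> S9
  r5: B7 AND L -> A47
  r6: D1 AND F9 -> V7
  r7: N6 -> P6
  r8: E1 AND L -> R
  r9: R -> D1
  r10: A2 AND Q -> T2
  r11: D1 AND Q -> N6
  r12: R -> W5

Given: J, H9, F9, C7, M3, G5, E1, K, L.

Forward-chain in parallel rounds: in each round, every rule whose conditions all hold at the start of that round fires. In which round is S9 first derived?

Round 1: r1 [C7 AND J -> B7]; r8 [E1 AND L -> R]. Adds B7, R.
Round 2: r2 [B7 AND F9 -> Q]; r5 [B7 AND L -> A47]; r9 [R -> D1]; r12 [R -> W5]. Adds Q, A47, D1, W5.
Round 3: r6 [D1 AND F9 -> V7]; r11 [D1 AND Q -> N6]. Adds V7, N6.
Round 4: r4 [W5 AND V7 -> S9]; r7 [N6 -> P6]. Adds S9, P6.
S9 first appears in round 4.

4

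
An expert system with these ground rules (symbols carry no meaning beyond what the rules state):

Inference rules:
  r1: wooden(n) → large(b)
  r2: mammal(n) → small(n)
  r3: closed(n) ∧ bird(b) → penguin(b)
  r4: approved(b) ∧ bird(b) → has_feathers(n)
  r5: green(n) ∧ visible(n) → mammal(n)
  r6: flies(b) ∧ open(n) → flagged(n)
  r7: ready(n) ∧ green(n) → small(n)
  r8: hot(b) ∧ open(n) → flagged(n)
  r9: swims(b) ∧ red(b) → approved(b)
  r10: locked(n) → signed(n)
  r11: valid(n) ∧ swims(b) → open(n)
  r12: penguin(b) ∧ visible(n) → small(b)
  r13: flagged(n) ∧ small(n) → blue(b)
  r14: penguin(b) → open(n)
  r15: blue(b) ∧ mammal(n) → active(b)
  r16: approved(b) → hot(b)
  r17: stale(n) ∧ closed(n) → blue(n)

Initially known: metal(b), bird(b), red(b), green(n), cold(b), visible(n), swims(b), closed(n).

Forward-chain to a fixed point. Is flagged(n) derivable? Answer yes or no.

Round 1 — r3, r5, r9, derive penguin(b), mammal(n), approved(b).
Round 2 — r2, r4, r12, r14, r16, derive small(n), has_feathers(n), small(b), open(n), hot(b).
Round 3 — r8, derive flagged(n).
Round 4 — r13, derive blue(b).
Round 5 — r15, derive active(b).
flagged(n) appears in round 3, so it is derivable.

yes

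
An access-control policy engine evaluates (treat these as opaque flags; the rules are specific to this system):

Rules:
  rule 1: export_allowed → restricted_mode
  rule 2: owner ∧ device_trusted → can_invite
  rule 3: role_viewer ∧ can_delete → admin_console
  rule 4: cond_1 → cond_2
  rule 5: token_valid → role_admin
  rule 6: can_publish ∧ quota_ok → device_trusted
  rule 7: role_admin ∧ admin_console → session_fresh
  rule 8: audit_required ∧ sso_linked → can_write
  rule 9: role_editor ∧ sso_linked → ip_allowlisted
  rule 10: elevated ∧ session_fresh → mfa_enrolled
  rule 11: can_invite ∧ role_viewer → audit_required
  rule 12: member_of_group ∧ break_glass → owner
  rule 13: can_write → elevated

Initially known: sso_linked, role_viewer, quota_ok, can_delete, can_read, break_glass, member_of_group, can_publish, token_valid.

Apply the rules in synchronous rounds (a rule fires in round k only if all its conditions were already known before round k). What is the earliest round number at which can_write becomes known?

4

[1] rule 3 [role_viewer ∧ can_delete → admin_console]; rule 5 [token_valid → role_admin]; rule 6 [can_publish ∧ quota_ok → device_trusted]; rule 12 [member_of_group ∧ break_glass → owner]. ⇒ new: admin_console, role_admin, device_trusted, owner.
[2] rule 2 [owner ∧ device_trusted → can_invite]; rule 7 [role_admin ∧ admin_console → session_fresh]. ⇒ new: can_invite, session_fresh.
[3] rule 11 [can_invite ∧ role_viewer → audit_required]. ⇒ new: audit_required.
[4] rule 8 [audit_required ∧ sso_linked → can_write]. ⇒ new: can_write.
can_write first appears in round 4.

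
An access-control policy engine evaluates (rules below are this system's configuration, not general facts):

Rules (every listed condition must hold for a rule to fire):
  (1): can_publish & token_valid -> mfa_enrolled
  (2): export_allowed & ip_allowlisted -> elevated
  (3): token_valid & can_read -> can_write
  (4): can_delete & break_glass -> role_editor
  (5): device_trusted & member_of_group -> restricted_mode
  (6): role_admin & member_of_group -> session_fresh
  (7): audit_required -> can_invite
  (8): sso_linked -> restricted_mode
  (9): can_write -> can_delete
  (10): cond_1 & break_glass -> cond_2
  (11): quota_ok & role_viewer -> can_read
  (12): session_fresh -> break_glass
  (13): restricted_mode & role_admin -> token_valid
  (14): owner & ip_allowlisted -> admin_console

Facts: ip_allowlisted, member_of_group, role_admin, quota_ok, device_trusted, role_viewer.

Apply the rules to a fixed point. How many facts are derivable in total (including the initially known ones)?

Round 1 — (5), (6), (11), derive restricted_mode, session_fresh, can_read.
Round 2 — (12), (13), derive break_glass, token_valid.
Round 3 — (3), derive can_write.
Round 4 — (9), derive can_delete.
Round 5 — (4), derive role_editor.
Closure: {break_glass, can_delete, can_read, can_write, device_trusted, ip_allowlisted, member_of_group, quota_ok, restricted_mode, role_admin, role_editor, role_viewer, session_fresh, token_valid} — 14 facts.

14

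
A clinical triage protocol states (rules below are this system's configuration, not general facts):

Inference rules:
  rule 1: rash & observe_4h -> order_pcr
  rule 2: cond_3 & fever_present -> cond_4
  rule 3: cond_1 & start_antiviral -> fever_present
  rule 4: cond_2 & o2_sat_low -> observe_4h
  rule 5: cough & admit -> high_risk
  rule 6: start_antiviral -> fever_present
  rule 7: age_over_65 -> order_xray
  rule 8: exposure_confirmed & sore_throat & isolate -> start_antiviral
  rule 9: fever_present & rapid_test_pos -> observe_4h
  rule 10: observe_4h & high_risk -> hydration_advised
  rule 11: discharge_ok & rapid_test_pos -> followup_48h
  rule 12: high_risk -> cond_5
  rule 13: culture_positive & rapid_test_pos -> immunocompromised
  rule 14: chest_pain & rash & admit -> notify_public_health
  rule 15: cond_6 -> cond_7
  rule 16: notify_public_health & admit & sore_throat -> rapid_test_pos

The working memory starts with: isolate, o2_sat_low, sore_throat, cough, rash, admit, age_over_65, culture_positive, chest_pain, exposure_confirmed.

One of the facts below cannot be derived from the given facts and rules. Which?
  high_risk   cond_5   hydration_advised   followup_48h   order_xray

followup_48h

Round 1 fires rule 5, rule 7, rule 8, rule 14, giving high_risk, order_xray, start_antiviral, notify_public_health.
Round 2 fires rule 6, rule 12, rule 16, giving fever_present, cond_5, rapid_test_pos.
Round 3 fires rule 9, rule 13, giving observe_4h, immunocompromised.
Round 4 fires rule 1, rule 10, giving order_pcr, hydration_advised.
Derived: hydration_advised (round 4), cond_5 (round 2), high_risk (round 1), order_xray (round 1). followup_48h never appears in any round.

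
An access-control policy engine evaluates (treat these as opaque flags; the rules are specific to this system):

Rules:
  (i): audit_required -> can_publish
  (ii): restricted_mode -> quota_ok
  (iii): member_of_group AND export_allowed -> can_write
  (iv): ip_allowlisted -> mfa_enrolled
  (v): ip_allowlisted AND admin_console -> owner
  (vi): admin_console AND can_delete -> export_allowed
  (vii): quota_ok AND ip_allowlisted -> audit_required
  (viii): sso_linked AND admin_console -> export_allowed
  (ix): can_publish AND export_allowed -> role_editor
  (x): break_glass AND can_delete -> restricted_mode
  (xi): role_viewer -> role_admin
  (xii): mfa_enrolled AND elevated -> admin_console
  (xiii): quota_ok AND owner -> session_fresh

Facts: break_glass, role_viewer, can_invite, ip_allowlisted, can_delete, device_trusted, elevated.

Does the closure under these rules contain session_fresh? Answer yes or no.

Round 1 fires (iv), (x), (xi), giving mfa_enrolled, restricted_mode, role_admin.
Round 2 fires (ii), (xii), giving quota_ok, admin_console.
Round 3 fires (v), (vi), (vii), giving owner, export_allowed, audit_required.
Round 4 fires (i), (xiii), giving can_publish, session_fresh.
Round 5 fires (ix), giving role_editor.
session_fresh appears in round 4, so it is derivable.

yes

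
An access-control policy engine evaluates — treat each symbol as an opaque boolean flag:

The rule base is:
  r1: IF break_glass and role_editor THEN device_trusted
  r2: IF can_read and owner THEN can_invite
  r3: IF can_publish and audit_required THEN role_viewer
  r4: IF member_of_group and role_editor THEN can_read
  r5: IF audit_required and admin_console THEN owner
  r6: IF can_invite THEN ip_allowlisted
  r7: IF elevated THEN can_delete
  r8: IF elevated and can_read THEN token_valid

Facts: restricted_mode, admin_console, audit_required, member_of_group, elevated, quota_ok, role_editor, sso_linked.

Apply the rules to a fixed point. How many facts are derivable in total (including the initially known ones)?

Round 1 — r4, r5, r7, derive can_read, owner, can_delete.
Round 2 — r2, r8, derive can_invite, token_valid.
Round 3 — r6, derive ip_allowlisted.
Closure: {admin_console, audit_required, can_delete, can_invite, can_read, elevated, ip_allowlisted, member_of_group, owner, quota_ok, restricted_mode, role_editor, sso_linked, token_valid} — 14 facts.

14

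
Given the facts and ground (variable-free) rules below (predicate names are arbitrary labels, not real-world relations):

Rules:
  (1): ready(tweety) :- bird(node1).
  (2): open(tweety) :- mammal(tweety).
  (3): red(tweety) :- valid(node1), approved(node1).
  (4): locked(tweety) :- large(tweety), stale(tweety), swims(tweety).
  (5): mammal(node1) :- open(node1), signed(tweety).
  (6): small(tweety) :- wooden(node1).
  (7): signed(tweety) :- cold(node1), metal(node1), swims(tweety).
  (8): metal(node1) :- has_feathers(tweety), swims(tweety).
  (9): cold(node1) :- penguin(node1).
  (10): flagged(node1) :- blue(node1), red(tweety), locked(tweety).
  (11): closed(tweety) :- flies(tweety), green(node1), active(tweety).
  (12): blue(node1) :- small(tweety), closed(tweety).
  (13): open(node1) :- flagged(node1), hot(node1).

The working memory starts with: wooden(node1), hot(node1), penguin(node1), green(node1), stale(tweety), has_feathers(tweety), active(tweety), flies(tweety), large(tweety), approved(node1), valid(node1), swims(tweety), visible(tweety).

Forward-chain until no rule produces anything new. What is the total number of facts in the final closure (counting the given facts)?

Round 1: (3) [red(tweety) :- valid(node1), approved(node1).]; (4) [locked(tweety) :- large(tweety), stale(tweety), swims(tweety).]; (6) [small(tweety) :- wooden(node1).]; (8) [metal(node1) :- has_feathers(tweety), swims(tweety).]; (9) [cold(node1) :- penguin(node1).]; (11) [closed(tweety) :- flies(tweety), green(node1), active(tweety).]. New: red(tweety), locked(tweety), small(tweety), metal(node1), cold(node1), closed(tweety).
Round 2: (7) [signed(tweety) :- cold(node1), metal(node1), swims(tweety).]; (12) [blue(node1) :- small(tweety), closed(tweety).]. New: signed(tweety), blue(node1).
Round 3: (10) [flagged(node1) :- blue(node1), red(tweety), locked(tweety).]. New: flagged(node1).
Round 4: (13) [open(node1) :- flagged(node1), hot(node1).]. New: open(node1).
Round 5: (5) [mammal(node1) :- open(node1), signed(tweety).]. New: mammal(node1).
Closure: {active(tweety), approved(node1), blue(node1), closed(tweety), cold(node1), flagged(node1), flies(tweety), green(node1), has_feathers(tweety), hot(node1), large(tweety), locked(tweety), mammal(node1), metal(node1), open(node1), penguin(node1), red(tweety), signed(tweety), small(tweety), stale(tweety), swims(tweety), valid(node1), visible(tweety), wooden(node1)} — 24 facts.

24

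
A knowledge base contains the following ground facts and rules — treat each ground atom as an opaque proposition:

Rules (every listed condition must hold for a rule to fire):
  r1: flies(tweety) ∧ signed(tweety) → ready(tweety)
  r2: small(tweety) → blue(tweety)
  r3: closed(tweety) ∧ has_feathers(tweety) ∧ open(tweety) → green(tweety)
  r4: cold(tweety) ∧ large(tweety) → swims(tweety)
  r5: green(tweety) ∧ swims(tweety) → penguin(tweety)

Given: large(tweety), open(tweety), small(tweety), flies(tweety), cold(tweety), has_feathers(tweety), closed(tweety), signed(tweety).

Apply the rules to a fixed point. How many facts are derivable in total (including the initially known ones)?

13

[1] r1 [flies(tweety) ∧ signed(tweety) → ready(tweety)]; r2 [small(tweety) → blue(tweety)]; r3 [closed(tweety) ∧ has_feathers(tweety) ∧ open(tweety) → green(tweety)]; r4 [cold(tweety) ∧ large(tweety) → swims(tweety)]. ⇒ new: ready(tweety), blue(tweety), green(tweety), swims(tweety).
[2] r5 [green(tweety) ∧ swims(tweety) → penguin(tweety)]. ⇒ new: penguin(tweety).
Closure: {blue(tweety), closed(tweety), cold(tweety), flies(tweety), green(tweety), has_feathers(tweety), large(tweety), open(tweety), penguin(tweety), ready(tweety), signed(tweety), small(tweety), swims(tweety)} — 13 facts.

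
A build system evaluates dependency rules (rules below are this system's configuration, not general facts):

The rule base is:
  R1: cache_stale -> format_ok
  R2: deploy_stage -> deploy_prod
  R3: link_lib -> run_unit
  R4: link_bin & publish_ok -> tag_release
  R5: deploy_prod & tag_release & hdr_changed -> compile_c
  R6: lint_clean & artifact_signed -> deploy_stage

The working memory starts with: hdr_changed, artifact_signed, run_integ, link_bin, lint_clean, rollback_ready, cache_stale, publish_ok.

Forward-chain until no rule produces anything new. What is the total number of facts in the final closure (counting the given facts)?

Round 1 fires R1, R4, R6, giving format_ok, tag_release, deploy_stage.
Round 2 fires R2, giving deploy_prod.
Round 3 fires R5, giving compile_c.
Closure: {artifact_signed, cache_stale, compile_c, deploy_prod, deploy_stage, format_ok, hdr_changed, link_bin, lint_clean, publish_ok, rollback_ready, run_integ, tag_release} — 13 facts.

13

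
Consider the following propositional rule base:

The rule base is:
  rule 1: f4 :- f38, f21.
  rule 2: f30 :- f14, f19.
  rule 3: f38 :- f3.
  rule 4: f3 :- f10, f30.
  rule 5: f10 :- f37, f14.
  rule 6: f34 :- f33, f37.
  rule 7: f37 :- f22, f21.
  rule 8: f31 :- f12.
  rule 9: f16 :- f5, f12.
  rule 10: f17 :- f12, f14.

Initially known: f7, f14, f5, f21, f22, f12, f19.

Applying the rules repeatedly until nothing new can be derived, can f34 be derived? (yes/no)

Round 1: rule 2 [f30 :- f14, f19.]; rule 7 [f37 :- f22, f21.]; rule 8 [f31 :- f12.]; rule 9 [f16 :- f5, f12.]; rule 10 [f17 :- f12, f14.]. New: f30, f37, f31, f16, f17.
Round 2: rule 5 [f10 :- f37, f14.]. New: f10.
Round 3: rule 4 [f3 :- f10, f30.]. New: f3.
Round 4: rule 3 [f38 :- f3.]. New: f38.
Round 5: rule 1 [f4 :- f38, f21.]. New: f4.
Fixed point reached. f34 is concluded only by rule 6; rule 6 needs f33 (never derived).

no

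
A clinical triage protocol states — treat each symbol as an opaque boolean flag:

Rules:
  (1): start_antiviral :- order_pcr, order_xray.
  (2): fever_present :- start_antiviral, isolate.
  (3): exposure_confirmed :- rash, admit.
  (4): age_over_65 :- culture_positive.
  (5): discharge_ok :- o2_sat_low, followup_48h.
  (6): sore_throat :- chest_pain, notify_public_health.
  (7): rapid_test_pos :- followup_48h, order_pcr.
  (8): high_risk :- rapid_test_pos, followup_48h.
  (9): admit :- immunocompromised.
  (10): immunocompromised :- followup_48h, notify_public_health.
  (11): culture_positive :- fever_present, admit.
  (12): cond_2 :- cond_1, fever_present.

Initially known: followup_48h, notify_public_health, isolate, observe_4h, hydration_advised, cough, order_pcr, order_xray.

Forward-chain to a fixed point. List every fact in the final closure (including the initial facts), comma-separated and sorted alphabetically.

admit, age_over_65, cough, culture_positive, fever_present, followup_48h, high_risk, hydration_advised, immunocompromised, isolate, notify_public_health, observe_4h, order_pcr, order_xray, rapid_test_pos, start_antiviral

Round 1: (1) [start_antiviral :- order_pcr, order_xray.]; (7) [rapid_test_pos :- followup_48h, order_pcr.]; (10) [immunocompromised :- followup_48h, notify_public_health.]. Adds start_antiviral, rapid_test_pos, immunocompromised.
Round 2: (2) [fever_present :- start_antiviral, isolate.]; (8) [high_risk :- rapid_test_pos, followup_48h.]; (9) [admit :- immunocompromised.]. Adds fever_present, high_risk, admit.
Round 3: (11) [culture_positive :- fever_present, admit.]. Adds culture_positive.
Round 4: (4) [age_over_65 :- culture_positive.]. Adds age_over_65.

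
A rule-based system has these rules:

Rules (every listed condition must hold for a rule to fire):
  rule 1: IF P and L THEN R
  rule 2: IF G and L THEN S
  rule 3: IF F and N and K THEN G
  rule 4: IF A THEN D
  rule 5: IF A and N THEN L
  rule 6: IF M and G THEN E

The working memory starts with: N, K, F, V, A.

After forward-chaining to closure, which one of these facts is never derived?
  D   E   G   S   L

Round 1 — rule 3, rule 4, rule 5, derive G, D, L.
Round 2 — rule 2, derive S.
Derived: D (round 1), S (round 2), L (round 1), G (round 1). E never appears in any round.

E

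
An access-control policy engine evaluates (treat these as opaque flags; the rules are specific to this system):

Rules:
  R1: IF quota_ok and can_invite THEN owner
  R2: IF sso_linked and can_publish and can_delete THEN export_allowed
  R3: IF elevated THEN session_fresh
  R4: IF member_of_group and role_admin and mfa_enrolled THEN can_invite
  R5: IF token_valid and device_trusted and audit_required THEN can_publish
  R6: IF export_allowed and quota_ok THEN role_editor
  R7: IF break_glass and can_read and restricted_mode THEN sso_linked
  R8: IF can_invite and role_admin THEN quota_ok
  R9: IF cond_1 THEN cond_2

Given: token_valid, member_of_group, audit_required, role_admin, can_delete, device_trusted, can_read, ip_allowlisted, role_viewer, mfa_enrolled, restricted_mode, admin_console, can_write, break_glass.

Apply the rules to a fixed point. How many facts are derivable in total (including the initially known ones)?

21

Round 1: R4 [IF member_of_group and role_admin and mfa_enrolled THEN can_invite]; R5 [IF token_valid and device_trusted and audit_required THEN can_publish]; R7 [IF break_glass and can_read and restricted_mode THEN sso_linked]. Adds can_invite, can_publish, sso_linked.
Round 2: R2 [IF sso_linked and can_publish and can_delete THEN export_allowed]; R8 [IF can_invite and role_admin THEN quota_ok]. Adds export_allowed, quota_ok.
Round 3: R1 [IF quota_ok and can_invite THEN owner]; R6 [IF export_allowed and quota_ok THEN role_editor]. Adds owner, role_editor.
Closure: {admin_console, audit_required, break_glass, can_delete, can_invite, can_publish, can_read, can_write, device_trusted, export_allowed, ip_allowlisted, member_of_group, mfa_enrolled, owner, quota_ok, restricted_mode, role_admin, role_editor, role_viewer, sso_linked, token_valid} — 21 facts.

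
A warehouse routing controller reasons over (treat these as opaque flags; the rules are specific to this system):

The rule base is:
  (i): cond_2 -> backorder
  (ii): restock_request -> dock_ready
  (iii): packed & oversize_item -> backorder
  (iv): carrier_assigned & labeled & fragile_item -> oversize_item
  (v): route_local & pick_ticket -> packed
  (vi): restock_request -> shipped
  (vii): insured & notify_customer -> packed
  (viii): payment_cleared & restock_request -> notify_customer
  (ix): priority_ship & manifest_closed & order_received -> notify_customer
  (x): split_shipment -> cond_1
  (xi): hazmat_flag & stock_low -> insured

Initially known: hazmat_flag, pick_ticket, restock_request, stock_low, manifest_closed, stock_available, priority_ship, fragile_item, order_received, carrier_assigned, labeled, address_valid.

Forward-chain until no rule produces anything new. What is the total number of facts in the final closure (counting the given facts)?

Round 1: (ii) [restock_request -> dock_ready]; (iv) [carrier_assigned & labeled & fragile_item -> oversize_item]; (vi) [restock_request -> shipped]; (ix) [priority_ship & manifest_closed & order_received -> notify_customer]; (xi) [hazmat_flag & stock_low -> insured]. New: dock_ready, oversize_item, shipped, notify_customer, insured.
Round 2: (vii) [insured & notify_customer -> packed]. New: packed.
Round 3: (iii) [packed & oversize_item -> backorder]. New: backorder.
Closure: {address_valid, backorder, carrier_assigned, dock_ready, fragile_item, hazmat_flag, insured, labeled, manifest_closed, notify_customer, order_received, oversize_item, packed, pick_ticket, priority_ship, restock_request, shipped, stock_available, stock_low} — 19 facts.

19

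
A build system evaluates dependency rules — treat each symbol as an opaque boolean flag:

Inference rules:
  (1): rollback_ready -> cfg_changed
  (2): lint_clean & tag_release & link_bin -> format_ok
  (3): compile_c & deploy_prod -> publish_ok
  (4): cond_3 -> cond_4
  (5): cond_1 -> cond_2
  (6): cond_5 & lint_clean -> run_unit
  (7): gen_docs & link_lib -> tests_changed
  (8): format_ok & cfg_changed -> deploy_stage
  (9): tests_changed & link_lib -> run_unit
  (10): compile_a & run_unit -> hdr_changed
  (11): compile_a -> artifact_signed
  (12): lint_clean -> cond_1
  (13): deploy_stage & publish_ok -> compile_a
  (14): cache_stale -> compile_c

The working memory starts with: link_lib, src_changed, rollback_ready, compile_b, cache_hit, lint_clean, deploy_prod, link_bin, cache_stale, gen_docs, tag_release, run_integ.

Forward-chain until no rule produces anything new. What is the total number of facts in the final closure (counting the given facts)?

Round 1 — (1), (2), (7), (12), (14), derive cfg_changed, format_ok, tests_changed, cond_1, compile_c.
Round 2 — (3), (5), (8), (9), derive publish_ok, cond_2, deploy_stage, run_unit.
Round 3 — (13), derive compile_a.
Round 4 — (10), (11), derive hdr_changed, artifact_signed.
Closure: {artifact_signed, cache_hit, cache_stale, cfg_changed, compile_a, compile_b, compile_c, cond_1, cond_2, deploy_prod, deploy_stage, format_ok, gen_docs, hdr_changed, link_bin, link_lib, lint_clean, publish_ok, rollback_ready, run_integ, run_unit, src_changed, tag_release, tests_changed} — 24 facts.

24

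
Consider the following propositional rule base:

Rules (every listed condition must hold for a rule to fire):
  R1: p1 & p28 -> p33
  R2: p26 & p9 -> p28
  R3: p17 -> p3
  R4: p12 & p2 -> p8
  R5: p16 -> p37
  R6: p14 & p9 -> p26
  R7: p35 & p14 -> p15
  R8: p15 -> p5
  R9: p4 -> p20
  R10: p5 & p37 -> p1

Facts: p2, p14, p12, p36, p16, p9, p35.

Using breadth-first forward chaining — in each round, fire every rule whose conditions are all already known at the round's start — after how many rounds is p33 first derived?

Round 1: R4 [p12 & p2 -> p8]; R5 [p16 -> p37]; R6 [p14 & p9 -> p26]; R7 [p35 & p14 -> p15]. Adds p8, p37, p26, p15.
Round 2: R2 [p26 & p9 -> p28]; R8 [p15 -> p5]. Adds p28, p5.
Round 3: R10 [p5 & p37 -> p1]. Adds p1.
Round 4: R1 [p1 & p28 -> p33]. Adds p33.
p33 first appears in round 4.

4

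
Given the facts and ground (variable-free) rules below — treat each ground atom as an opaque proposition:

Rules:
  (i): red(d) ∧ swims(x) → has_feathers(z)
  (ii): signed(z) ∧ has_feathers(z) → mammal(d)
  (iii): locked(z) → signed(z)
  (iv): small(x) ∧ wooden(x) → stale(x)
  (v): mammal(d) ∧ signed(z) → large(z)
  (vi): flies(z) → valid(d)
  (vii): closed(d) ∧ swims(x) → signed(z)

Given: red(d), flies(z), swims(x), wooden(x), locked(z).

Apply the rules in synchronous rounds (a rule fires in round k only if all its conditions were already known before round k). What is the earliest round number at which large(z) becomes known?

Round 1: (i) [red(d) ∧ swims(x) → has_feathers(z)]; (iii) [locked(z) → signed(z)]; (vi) [flies(z) → valid(d)]. Adds has_feathers(z), signed(z), valid(d).
Round 2: (ii) [signed(z) ∧ has_feathers(z) → mammal(d)]. Adds mammal(d).
Round 3: (v) [mammal(d) ∧ signed(z) → large(z)]. Adds large(z).
large(z) first appears in round 3.

3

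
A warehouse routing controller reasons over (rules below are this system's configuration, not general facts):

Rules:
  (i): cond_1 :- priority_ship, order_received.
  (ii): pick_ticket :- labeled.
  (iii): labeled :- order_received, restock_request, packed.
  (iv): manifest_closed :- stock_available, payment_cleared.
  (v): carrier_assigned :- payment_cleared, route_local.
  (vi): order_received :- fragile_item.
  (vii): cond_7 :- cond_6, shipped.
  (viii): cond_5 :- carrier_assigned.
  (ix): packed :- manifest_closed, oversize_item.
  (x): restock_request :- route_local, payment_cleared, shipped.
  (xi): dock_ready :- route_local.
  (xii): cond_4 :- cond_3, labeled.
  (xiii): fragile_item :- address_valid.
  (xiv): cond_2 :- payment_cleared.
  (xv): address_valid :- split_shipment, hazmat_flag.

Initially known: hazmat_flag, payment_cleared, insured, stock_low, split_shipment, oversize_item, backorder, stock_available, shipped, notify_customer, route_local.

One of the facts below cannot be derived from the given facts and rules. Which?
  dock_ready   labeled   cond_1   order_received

cond_1

[1] (iv) [manifest_closed :- stock_available, payment_cleared.]; (v) [carrier_assigned :- payment_cleared, route_local.]; (x) [restock_request :- route_local, payment_cleared, shipped.]; (xi) [dock_ready :- route_local.]; (xiv) [cond_2 :- payment_cleared.]; (xv) [address_valid :- split_shipment, hazmat_flag.]. ⇒ new: manifest_closed, carrier_assigned, restock_request, dock_ready, cond_2, address_valid.
[2] (viii) [cond_5 :- carrier_assigned.]; (ix) [packed :- manifest_closed, oversize_item.]; (xiii) [fragile_item :- address_valid.]. ⇒ new: cond_5, packed, fragile_item.
[3] (vi) [order_received :- fragile_item.]. ⇒ new: order_received.
[4] (iii) [labeled :- order_received, restock_request, packed.]. ⇒ new: labeled.
[5] (ii) [pick_ticket :- labeled.]. ⇒ new: pick_ticket.
Derived: labeled (round 4), dock_ready (round 1), order_received (round 3). cond_1 never appears in any round.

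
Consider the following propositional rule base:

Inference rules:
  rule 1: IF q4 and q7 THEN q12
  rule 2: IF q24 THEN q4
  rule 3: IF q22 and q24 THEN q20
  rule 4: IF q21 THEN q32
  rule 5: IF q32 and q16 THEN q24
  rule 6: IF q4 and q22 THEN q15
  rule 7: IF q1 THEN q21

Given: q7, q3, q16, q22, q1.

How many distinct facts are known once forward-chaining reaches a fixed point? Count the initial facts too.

Round 1 fires rule 7, giving q21.
Round 2 fires rule 4, giving q32.
Round 3 fires rule 5, giving q24.
Round 4 fires rule 2, rule 3, giving q4, q20.
Round 5 fires rule 1, rule 6, giving q12, q15.
Closure: {q1, q12, q15, q16, q20, q21, q22, q24, q3, q32, q4, q7} — 12 facts.

12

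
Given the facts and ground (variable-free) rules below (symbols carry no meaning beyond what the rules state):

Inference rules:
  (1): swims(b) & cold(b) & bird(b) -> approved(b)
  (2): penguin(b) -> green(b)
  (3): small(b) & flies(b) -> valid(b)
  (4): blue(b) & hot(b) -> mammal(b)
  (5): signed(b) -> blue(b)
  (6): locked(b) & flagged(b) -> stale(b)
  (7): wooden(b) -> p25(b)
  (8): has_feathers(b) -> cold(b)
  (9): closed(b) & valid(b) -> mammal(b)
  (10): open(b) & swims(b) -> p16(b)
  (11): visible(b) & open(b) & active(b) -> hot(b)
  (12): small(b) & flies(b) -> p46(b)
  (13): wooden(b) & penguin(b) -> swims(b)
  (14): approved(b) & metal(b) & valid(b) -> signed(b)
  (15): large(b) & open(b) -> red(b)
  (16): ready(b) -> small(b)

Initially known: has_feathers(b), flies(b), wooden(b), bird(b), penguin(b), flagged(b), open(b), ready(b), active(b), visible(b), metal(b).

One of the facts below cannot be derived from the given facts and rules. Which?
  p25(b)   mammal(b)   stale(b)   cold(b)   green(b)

[1] (2) [penguin(b) -> green(b)]; (7) [wooden(b) -> p25(b)]; (8) [has_feathers(b) -> cold(b)]; (11) [visible(b) & open(b) & active(b) -> hot(b)]; (13) [wooden(b) & penguin(b) -> swims(b)]; (16) [ready(b) -> small(b)]. ⇒ new: green(b), p25(b), cold(b), hot(b), swims(b), small(b).
[2] (1) [swims(b) & cold(b) & bird(b) -> approved(b)]; (3) [small(b) & flies(b) -> valid(b)]; (10) [open(b) & swims(b) -> p16(b)]; (12) [small(b) & flies(b) -> p46(b)]. ⇒ new: approved(b), valid(b), p16(b), p46(b).
[3] (14) [approved(b) & metal(b) & valid(b) -> signed(b)]. ⇒ new: signed(b).
[4] (5) [signed(b) -> blue(b)]. ⇒ new: blue(b).
[5] (4) [blue(b) & hot(b) -> mammal(b)]. ⇒ new: mammal(b).
Derived: cold(b) (round 1), p25(b) (round 1), green(b) (round 1), mammal(b) (round 5). stale(b) never appears in any round.

stale(b)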